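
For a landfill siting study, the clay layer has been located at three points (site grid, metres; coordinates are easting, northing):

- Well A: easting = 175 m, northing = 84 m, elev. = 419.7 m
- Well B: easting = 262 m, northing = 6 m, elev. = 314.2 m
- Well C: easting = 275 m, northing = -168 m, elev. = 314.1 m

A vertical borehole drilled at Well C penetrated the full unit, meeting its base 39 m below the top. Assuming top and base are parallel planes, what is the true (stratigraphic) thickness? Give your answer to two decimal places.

23.75 m

Two edge vectors: Well A→Well B = (87, -78, -105.5), Well A→Well C = (100, -252, -105.6).
Normal n = (Well A→Well B) × (Well A→Well C) = (-18349.2, -1362.8, -14124).
So ∂z/∂easting = −n_x/n_z = −1.29915 and ∂z/∂northing = −n_y/n_z = −0.09649.
|∇z| = √(a²+b²) = 1.30273, so dip δ = arctan(1.30273) = 52.49°.
True thickness = vertical thickness × cos δ = 39 × cos 52.49° = 23.75 m.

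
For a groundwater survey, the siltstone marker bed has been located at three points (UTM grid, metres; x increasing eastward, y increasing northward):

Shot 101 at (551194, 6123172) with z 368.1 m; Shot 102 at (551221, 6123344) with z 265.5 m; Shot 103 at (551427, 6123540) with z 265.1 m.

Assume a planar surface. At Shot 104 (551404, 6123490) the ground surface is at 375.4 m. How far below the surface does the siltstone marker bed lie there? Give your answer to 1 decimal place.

90.5 m

Let the plane be z = a·x + b·y + c.
Shot 102−Shot 101: 27a + 172b = −102.6;  Shot 103−Shot 101: 233a + 368b = −103.
Solving gives a = 0.664923689, b = −0.700889184.
Then c = 368.1 − a·551194 − b·6123172 = 3925531.18.
At (551404, 6123490): z_contact = 366641.58 − 4291887.91 + 3925531.18 = 284.85 m.
Depth below ground = 375.4 − 284.85 = 90.5 m.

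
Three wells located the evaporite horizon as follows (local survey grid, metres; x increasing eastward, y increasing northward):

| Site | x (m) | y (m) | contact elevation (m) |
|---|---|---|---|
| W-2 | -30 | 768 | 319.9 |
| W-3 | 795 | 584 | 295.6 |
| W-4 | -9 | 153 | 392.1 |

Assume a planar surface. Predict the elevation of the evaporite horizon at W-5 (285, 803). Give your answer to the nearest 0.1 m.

Two edge vectors: W-2→W-3 = (825, -184, -24.3), W-2→W-4 = (21, -615, 72.2).
Normal n = (W-2→W-3) × (W-2→W-4) = (-28229.3, -60075.3, -503511).
So ∂z/∂x = −n_x/n_z = −0.05606 and ∂z/∂y = −n_y/n_z = −0.11931.
Intercept c from W-2: 319.9 − 1.68 + 91.63 = 409.85.
At (285, 803): z = −16.0 − 95.8 + 409.85 = 298.1 m.

298.1 m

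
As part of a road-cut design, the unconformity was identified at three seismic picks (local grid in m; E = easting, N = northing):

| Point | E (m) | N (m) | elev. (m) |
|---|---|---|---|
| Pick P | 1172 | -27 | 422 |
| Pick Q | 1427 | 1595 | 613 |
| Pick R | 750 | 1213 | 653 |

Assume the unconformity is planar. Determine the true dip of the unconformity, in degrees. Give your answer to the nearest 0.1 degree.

11.1°

Let the plane be z = a·E + b·N + c.
Pick Q−Pick P: 255a + 1622b = 191;  Pick R−Pick P: −422a + 1240b = 231.
Solving gives a = −0.13775, b = 0.13941.
Gradient magnitude |∇z| = √(a² + b²) = √(0.01897 + 0.01944) = 0.19598.
True dip = arctan(0.19598) = 11.1°, dipping toward SE (azimuth ≈ 135°).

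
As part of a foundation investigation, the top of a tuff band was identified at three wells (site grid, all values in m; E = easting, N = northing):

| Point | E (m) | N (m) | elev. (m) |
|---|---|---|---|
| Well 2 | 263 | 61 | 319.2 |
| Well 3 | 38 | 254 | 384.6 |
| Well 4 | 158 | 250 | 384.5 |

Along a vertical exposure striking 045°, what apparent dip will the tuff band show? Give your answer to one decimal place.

14.4°

Let the plane be z = a·E + b·N + c.
Well 3−Well 2: −225a + 193b = 65.4;  Well 4−Well 2: −105a + 189b = 65.3.
Solving gives a = 0.01088, b = 0.35155.
Unit vector along 045° is (sin 45°, cos 45°) = (0.7071, 0.7071).
Slope in that direction = a·(0.7071) + b·(0.7071) = 0.25628.
Apparent dip = arctan|0.25628| = 14.4° (true dip is 19.4°, so apparent ≤ true as expected).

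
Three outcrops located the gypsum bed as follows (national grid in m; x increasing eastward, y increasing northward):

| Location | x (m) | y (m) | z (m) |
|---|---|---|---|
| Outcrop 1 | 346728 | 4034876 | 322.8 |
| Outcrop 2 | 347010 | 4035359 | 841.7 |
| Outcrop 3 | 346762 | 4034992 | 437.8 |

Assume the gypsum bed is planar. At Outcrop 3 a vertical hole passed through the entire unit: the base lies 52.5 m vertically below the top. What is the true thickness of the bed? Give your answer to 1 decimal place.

Two edge vectors: Outcrop 1→Outcrop 2 = (282, 483, 518.9), Outcrop 1→Outcrop 3 = (34, 116, 115).
Normal n = (Outcrop 1→Outcrop 2) × (Outcrop 1→Outcrop 3) = (-4647.4, -14787.4, 16290).
So ∂z/∂x = −n_x/n_z = 0.28529 and ∂z/∂y = −n_y/n_z = 0.90776.
|∇z| = √(a²+b²) = 0.95153, so dip δ = arctan(0.95153) = 43.58°.
True thickness = vertical thickness × cos δ = 52.5 × cos 43.58° = 38.0 m.

38.0 m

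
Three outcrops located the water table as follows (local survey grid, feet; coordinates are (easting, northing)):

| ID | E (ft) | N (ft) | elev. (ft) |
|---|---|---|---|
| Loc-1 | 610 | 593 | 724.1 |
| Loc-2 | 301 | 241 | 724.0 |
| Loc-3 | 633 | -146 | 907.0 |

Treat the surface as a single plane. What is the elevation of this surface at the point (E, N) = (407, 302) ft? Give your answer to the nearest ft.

738 ft

Let the plane be z = a·E + b·N + c.
Loc-2−Loc-1: −309a − 352b = −0.1;  Loc-3−Loc-1: 23a − 739b = 182.9.
Solving gives a = 0.27260, b = −0.23901.
Then c = 724.1 − a·610 − b·593 = 699.55.
At (407, 302): z = 110.9 − 72.2 + 699.55 = 738.3 ft.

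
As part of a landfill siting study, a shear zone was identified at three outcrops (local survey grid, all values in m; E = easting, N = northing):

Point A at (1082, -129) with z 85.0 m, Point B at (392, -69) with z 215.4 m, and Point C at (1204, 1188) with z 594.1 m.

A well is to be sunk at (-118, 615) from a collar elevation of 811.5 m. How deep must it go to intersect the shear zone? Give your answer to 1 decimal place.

243.3 m

Two edge vectors: Point A→Point B = (-690, 60, 130.4), Point A→Point C = (122, 1317, 509.1).
Normal n = (Point A→Point B) × (Point A→Point C) = (-141190.8, 367187.8, -916050).
So ∂z/∂E = −n_x/n_z = −0.154130 and ∂z/∂N = −n_y/n_z = 0.400838.
Intercept c from Point A: 85 + 166.77 + 51.71 = 303.48.
At (-118, 615): z_contact = 18.19 + 246.52 + 303.48 = 568.18 m.
Depth below ground = 811.5 − 568.18 = 243.3 m.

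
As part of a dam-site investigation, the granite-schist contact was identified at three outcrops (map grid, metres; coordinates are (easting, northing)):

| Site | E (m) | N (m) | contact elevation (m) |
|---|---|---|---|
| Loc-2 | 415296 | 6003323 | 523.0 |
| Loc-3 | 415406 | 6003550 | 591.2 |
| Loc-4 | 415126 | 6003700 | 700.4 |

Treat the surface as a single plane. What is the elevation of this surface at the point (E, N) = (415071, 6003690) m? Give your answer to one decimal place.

Let the plane be z = a·E + b·N + c.
Loc-3−Loc-2: 110a + 227b = 68.2;  Loc-4−Loc-2: −170a + 377b = 177.4.
Solving gives a = −0.181843617, b = 0.388558581.
Then c = 523 − a·415296 − b·6003323 = −2256600.74.
At (415071, 6003690): z = −75478.0 + 2332785.3 − 2256600.74 = 706.5 m.

706.5 m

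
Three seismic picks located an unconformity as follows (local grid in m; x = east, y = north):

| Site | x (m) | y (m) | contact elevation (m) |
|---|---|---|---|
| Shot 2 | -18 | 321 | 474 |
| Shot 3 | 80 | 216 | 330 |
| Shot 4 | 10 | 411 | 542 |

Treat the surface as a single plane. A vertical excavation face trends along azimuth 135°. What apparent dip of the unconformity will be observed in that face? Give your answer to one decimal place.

44.8°

Two edge vectors: Shot 2→Shot 3 = (98, -105, -144), Shot 2→Shot 4 = (28, 90, 68).
Normal n = (Shot 2→Shot 3) × (Shot 2→Shot 4) = (5820, -10696, 11760).
So ∂z/∂x = −n_x/n_z = −0.49490 and ∂z/∂y = −n_y/n_z = 0.90952.
Unit vector along 135° is (sin 135°, cos 135°) = (0.7071, -0.7071).
Slope in that direction = a·(0.7071) + b·(-0.7071) = −0.99308.
Apparent dip = arctan|0.99308| = 44.8° (true dip is 46.0°, so apparent ≤ true as expected).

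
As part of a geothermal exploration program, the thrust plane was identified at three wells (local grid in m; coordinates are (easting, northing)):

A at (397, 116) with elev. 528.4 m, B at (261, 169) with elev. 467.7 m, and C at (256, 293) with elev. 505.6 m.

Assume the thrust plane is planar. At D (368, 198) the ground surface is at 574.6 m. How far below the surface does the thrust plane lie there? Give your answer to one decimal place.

35.9 m

Let the plane be z = a·E + b·N + c.
B−A: −136a + 53b = −60.7;  C−A: −141a + 177b = −22.8.
Solving gives a = 0.57446, b = 0.32881.
Then c = 528.4 − a·397 − b·116 = 262.20.
At (368, 198): z_contact = 211.40 + 65.10 + 262.20 = 538.70 m.
Depth below ground = 574.6 − 538.70 = 35.9 m.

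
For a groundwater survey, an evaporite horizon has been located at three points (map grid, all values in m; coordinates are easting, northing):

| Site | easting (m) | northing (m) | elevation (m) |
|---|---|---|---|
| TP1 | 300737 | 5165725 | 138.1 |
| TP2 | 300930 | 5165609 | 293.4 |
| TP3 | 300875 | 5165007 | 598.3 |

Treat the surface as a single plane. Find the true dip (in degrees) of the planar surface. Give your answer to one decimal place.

Two edge vectors: TP1→TP2 = (193, -116, 155.3), TP1→TP3 = (138, -718, 460.2).
Normal n = (TP1→TP2) × (TP1→TP3) = (58122.2, -67387.2, -122566).
So ∂z/∂easting = −n_x/n_z = 0.47421 and ∂z/∂northing = −n_y/n_z = −0.54980.
Gradient magnitude |∇z| = √(a² + b²) = √(0.22488 + 0.30228) = 0.72606.
True dip = arctan(0.72606) = 36.0°, dipping toward NW (azimuth ≈ 319°).

36.0°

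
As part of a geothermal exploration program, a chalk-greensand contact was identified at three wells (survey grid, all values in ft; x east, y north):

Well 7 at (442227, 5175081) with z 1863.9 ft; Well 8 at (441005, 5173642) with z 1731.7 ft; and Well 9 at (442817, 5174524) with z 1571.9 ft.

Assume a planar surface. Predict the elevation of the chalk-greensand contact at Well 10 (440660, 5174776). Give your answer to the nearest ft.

2132 ft

Let the plane be z = a·x + b·y + c.
Well 8−Well 7: −1222a − 1439b = −132.2;  Well 9−Well 7: 590a − 557b = −292.
Solving gives a = −0.22655472, b = 0.28425981.
Then c = 1863.9 − a·442227 − b·5175081 = −1369015.03.
At (440660, 5174776): z = −99833.6 + 1470980.8 − 1369015.03 = 2132.2 ft.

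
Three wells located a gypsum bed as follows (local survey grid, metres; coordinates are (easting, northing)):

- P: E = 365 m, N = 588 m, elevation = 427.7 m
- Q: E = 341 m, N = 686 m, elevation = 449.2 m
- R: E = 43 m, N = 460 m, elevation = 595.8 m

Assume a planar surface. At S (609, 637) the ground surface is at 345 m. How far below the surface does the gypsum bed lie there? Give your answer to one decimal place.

Let the plane be z = a·E + b·N + c.
Q−P: −24a + 98b = 21.5;  R−P: −322a − 128b = 168.1.
Solving gives a = −0.55521, b = 0.08342.
Then c = 427.7 − a·365 − b·588 = 581.30.
At (609, 637): z_contact = −338.12 + 53.14 + 581.30 = 296.32 m.
Depth below ground = 345 − 296.32 = 48.7 m.

48.7 m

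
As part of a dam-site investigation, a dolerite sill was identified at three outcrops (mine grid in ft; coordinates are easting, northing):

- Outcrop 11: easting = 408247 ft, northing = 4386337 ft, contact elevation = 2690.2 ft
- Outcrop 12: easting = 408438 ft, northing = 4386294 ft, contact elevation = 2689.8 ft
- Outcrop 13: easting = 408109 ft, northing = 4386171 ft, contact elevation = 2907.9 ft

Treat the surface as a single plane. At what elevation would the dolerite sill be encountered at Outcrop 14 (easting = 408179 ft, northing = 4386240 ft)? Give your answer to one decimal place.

2814.2 ft

Two edge vectors: Outcrop 11→Outcrop 12 = (191, -43, -0.4), Outcrop 11→Outcrop 13 = (-138, -166, 217.7).
Normal n = (Outcrop 11→Outcrop 12) × (Outcrop 11→Outcrop 13) = (-9427.5, -41525.5, -37640).
So ∂z/∂easting = −n_x/n_z = −0.250464931 and ∂z/∂northing = −n_y/n_z = −1.103227949.
Intercept c from Outcrop 11: 2690.2 + 102251.56 + 4839129.57 = 4944071.33.
At (408179, 4386240): z = −102234.5 − 4839022.6 + 4944071.33 = 2814.2 ft.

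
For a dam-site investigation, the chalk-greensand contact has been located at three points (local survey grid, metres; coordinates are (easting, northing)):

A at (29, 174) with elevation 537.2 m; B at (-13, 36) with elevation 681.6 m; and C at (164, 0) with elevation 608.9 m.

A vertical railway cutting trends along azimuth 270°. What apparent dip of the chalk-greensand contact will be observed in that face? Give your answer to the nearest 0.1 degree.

30.4°

Two edge vectors: A→B = (-42, -138, 144.4), A→C = (135, -174, 71.7).
Normal n = (A→B) × (A→C) = (15231, 22505.4, 25938).
So ∂z/∂E = −n_x/n_z = −0.58721 and ∂z/∂N = −n_y/n_z = −0.86766.
Unit vector along 270° is (sin 270°, cos 270°) = (-1.0000, -0.0000).
Slope in that direction = a·(-1.0000) + b·(-0.0000) = 0.58721.
Apparent dip = arctan|0.58721| = 30.4° (true dip is 46.3°, so apparent ≤ true as expected).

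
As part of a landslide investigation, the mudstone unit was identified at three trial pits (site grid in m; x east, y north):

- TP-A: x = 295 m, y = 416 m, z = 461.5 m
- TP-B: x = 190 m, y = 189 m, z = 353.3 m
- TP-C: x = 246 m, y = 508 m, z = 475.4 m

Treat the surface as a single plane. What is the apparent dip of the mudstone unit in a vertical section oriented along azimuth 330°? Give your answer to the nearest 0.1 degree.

6.7°

Let the plane be z = a·x + b·y + c.
TP-B−TP-A: −105a − 227b = −108.2;  TP-C−TP-A: −49a + 92b = 13.9.
Solving gives a = 0.32715, b = 0.32533.
Unit vector along 330° is (sin 330°, cos 330°) = (-0.5000, 0.8660).
Slope in that direction = a·(-0.5000) + b·(0.8660) = 0.11817.
Apparent dip = arctan|0.11817| = 6.7° (true dip is 24.8°, so apparent ≤ true as expected).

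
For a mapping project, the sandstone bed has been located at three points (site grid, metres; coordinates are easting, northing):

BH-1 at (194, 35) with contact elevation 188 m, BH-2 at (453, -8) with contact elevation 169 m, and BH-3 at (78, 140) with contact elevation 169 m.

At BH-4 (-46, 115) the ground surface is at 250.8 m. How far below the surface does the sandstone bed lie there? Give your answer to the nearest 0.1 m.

Two edge vectors: BH-1→BH-2 = (259, -43, -19), BH-1→BH-3 = (-116, 105, -19).
Normal n = (BH-1→BH-2) × (BH-1→BH-3) = (2812, 7125, 22207).
So ∂z/∂easting = −n_x/n_z = −0.12663 and ∂z/∂northing = −n_y/n_z = −0.32084.
Intercept c from BH-1: 188 + 24.57 + 11.23 = 223.80.
At (-46, 115): z_contact = 5.82 − 36.90 + 223.80 = 192.72 m.
Depth below ground = 250.8 − 192.72 = 58.1 m.

58.1 m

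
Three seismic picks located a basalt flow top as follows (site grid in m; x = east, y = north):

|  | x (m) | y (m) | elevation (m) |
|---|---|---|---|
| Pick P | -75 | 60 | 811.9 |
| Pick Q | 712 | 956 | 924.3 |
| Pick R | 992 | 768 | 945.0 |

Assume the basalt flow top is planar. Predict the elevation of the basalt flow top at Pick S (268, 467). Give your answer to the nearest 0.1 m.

Two edge vectors: Pick P→Pick Q = (787, 896, 112.4), Pick P→Pick R = (1067, 708, 133.1).
Normal n = (Pick P→Pick Q) × (Pick P→Pick R) = (39678.4, 15181.1, -398836).
So ∂z/∂x = −n_x/n_z = 0.09949 and ∂z/∂y = −n_y/n_z = 0.03806.
Intercept c from Pick P: 811.9 + 7.46 − 2.28 = 817.08.
At (268, 467): z = 26.7 + 17.8 + 817.08 = 861.5 m.

861.5 m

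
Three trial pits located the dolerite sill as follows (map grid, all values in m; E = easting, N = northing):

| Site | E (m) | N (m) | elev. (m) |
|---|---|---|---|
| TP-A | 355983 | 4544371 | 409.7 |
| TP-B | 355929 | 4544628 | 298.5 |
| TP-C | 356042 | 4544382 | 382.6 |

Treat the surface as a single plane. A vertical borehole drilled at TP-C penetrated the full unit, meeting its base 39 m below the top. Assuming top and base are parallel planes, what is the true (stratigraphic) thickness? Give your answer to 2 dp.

33.05 m

Two edge vectors: TP-A→TP-B = (-54, 257, -111.2), TP-A→TP-C = (59, 11, -27.1).
Normal n = (TP-A→TP-B) × (TP-A→TP-C) = (-5741.5, -8024.2, -15757).
So ∂z/∂E = −n_x/n_z = −0.36438 and ∂z/∂N = −n_y/n_z = −0.50925.
|∇z| = √(a²+b²) = 0.62618, so dip δ = arctan(0.62618) = 32.05°.
True thickness = vertical thickness × cos δ = 39 × cos 32.05° = 33.05 m.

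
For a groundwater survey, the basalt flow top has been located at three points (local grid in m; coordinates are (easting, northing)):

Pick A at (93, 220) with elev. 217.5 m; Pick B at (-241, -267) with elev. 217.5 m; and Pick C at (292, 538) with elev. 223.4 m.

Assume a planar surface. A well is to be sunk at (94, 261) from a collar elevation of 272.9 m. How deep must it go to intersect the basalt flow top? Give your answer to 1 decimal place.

Two edge vectors: Pick A→Pick B = (-334, -487, 0), Pick A→Pick C = (199, 318, 5.9).
Normal n = (Pick A→Pick B) × (Pick A→Pick C) = (-2873.3, 1970.6, -9299).
So ∂z/∂E = −n_x/n_z = −0.30899 and ∂z/∂N = −n_y/n_z = 0.21192.
Intercept c from Pick A: 217.5 + 28.74 − 46.62 = 199.61.
At (94, 261): z_contact = −29.05 + 55.31 + 199.61 = 225.88 m.
Depth below ground = 272.9 − 225.88 = 47.0 m.

47.0 m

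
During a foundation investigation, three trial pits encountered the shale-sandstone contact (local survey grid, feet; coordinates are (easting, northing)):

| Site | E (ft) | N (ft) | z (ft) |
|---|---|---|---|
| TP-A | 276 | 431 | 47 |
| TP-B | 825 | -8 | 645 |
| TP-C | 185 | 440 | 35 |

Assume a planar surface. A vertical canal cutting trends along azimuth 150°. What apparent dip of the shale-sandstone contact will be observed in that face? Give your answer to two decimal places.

Let the plane be z = a·E + b·N + c.
TP-B−TP-A: 549a − 439b = 598;  TP-C−TP-A: −91a + 9b = −12.
Solving gives a = −0.00326, b = −1.36626.
Unit vector along 150° is (sin 150°, cos 150°) = (0.5000, -0.8660).
Slope in that direction = a·(0.5000) + b·(-0.8660) = 1.18159.
Apparent dip = arctan|1.18159| = 49.76° (true dip is 53.8°, so apparent ≤ true as expected).

49.76°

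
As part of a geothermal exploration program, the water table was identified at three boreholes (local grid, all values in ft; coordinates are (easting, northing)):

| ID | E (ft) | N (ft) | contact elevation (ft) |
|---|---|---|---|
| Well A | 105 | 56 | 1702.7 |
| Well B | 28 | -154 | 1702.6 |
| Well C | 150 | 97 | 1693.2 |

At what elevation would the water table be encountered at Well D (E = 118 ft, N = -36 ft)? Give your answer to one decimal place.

1687.8 ft

Two edge vectors: Well A→Well B = (-77, -210, -0.1), Well A→Well C = (45, 41, -9.5).
Normal n = (Well A→Well B) × (Well A→Well C) = (1999.1, -736, 6293).
So ∂z/∂E = −n_x/n_z = −0.31767 and ∂z/∂N = −n_y/n_z = 0.11696.
Intercept c from Well A: 1702.7 + 33.36 − 6.55 = 1729.51.
At (118, -36): z = −37.5 − 4.2 + 1729.51 = 1687.8 ft.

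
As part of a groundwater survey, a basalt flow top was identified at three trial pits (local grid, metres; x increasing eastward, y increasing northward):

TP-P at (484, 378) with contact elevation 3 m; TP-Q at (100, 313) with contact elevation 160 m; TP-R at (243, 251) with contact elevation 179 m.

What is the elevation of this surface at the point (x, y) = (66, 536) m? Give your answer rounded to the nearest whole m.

-32 m

Let the plane be z = a·x + b·y + c.
TP-Q−TP-P: −384a − 65b = 157;  TP-R−TP-P: −241a − 127b = 176.
Solving gives a = −0.25674, b = −0.89862.
Then c = 3 − a·484 − b·378 = 466.94.
At (66, 536): z = −16.9 − 481.7 + 466.94 = -31.7 m.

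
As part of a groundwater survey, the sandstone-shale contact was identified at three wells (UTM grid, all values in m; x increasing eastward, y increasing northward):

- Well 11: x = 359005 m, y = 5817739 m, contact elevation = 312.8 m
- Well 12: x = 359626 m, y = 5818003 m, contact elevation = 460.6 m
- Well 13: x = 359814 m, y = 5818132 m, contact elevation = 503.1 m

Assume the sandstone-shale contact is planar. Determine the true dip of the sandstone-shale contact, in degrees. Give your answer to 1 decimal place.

Let the plane be z = a·x + b·y + c.
Well 12−Well 11: 621a + 264b = 147.8;  Well 13−Well 11: 809a + 393b = 190.3.
Solving gives a = 0.25745, b = −0.04574.
Gradient magnitude |∇z| = √(a² + b²) = √(0.06628 + 0.00209) = 0.26148.
True dip = arctan(0.26148) = 14.7°, dipping toward W (azimuth ≈ 280°).

14.7°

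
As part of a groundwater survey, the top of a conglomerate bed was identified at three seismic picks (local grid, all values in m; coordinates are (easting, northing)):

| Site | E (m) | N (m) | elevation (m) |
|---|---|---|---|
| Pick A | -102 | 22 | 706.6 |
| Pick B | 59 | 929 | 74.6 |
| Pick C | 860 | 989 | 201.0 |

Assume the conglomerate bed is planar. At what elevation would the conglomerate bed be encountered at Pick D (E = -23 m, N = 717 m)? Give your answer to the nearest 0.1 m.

212.9 m

Let the plane be z = a·E + b·N + c.
Pick B−Pick A: 161a + 907b = −632;  Pick C−Pick A: 962a + 967b = −505.6.
Solving gives a = 0.21283, b = −0.73458.
Then c = 706.6 − a·-102 − b·22 = 744.47.
At (-23, 717): z = −4.9 − 526.7 + 744.47 = 212.9 m.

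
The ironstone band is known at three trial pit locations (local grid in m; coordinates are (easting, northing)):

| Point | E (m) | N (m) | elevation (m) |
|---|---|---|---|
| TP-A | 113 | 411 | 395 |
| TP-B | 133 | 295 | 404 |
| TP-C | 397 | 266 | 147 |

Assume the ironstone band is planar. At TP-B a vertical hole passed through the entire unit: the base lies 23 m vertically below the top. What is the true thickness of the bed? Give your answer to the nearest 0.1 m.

Let the plane be z = a·E + b·N + c.
TP-B−TP-A: 20a − 116b = 9;  TP-C−TP-A: 284a − 145b = −248.
Solving gives a = −1.00097, b = −0.25017.
|∇z| = √(a²+b²) = 1.03175, so dip δ = arctan(1.03175) = 45.90°.
True thickness = vertical thickness × cos δ = 23 × cos 45.90° = 16.0 m.

16.0 m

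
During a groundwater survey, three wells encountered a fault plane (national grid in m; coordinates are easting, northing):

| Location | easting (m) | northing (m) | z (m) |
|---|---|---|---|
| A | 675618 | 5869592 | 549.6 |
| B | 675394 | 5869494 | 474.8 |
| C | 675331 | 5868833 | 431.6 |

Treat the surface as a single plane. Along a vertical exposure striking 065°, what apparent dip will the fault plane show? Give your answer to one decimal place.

Two edge vectors: A→B = (-224, -98, -74.8), A→C = (-287, -759, -118).
Normal n = (A→B) × (A→C) = (-45209.2, -4964.4, 141890).
So ∂z/∂easting = −n_x/n_z = 0.31862 and ∂z/∂northing = −n_y/n_z = 0.03499.
Unit vector along 065° is (sin 65°, cos 65°) = (0.9063, 0.4226).
Slope in that direction = a·(0.9063) + b·(0.4226) = 0.30356.
Apparent dip = arctan|0.30356| = 16.9° (true dip is 17.8°, so apparent ≤ true as expected).

16.9°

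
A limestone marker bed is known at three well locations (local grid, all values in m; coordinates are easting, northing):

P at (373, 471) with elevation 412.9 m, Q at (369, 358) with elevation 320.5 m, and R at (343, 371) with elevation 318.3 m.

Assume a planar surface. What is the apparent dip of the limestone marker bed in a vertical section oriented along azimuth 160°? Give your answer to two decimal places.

Let the plane be z = a·easting + b·northing + c.
Q−P: −4a − 113b = −92.4;  R−P: −30a − 100b = −94.6.
Solving gives a = 0.48488, b = 0.80054.
Unit vector along 160° is (sin 160°, cos 160°) = (0.3420, -0.9397).
Slope in that direction = a·(0.3420) + b·(-0.9397) = −0.58642.
Apparent dip = arctan|0.58642| = 30.39° (true dip is 43.1°, so apparent ≤ true as expected).

30.39°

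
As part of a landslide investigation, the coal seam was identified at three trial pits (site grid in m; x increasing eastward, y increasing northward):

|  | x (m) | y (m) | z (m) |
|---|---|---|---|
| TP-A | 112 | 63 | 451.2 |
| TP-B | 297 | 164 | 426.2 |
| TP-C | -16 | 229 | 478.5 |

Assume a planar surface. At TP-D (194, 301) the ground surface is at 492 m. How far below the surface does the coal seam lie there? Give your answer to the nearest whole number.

Let the plane be z = a·x + b·y + c.
TP-B−TP-A: 185a + 101b = −25;  TP-C−TP-A: −128a + 166b = 27.3.
Solving gives a = −0.15829, b = 0.04241.
Then c = 451.2 − a·112 − b·63 = 466.26.
At (194, 301): z_contact = −30.7 + 12.8 + 466.26 = 448.3 m.
Depth below ground = 492 − 448.3 = 44 m.

44 m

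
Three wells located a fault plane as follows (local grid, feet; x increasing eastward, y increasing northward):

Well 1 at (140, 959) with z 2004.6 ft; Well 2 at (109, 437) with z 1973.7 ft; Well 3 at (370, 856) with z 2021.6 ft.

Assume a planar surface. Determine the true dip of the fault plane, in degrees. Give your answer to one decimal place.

6.4°

Let the plane be z = a·x + b·y + c.
Well 2−Well 1: −31a − 522b = −30.9;  Well 3−Well 1: 230a − 103b = 17.
Solving gives a = 0.09782, b = 0.05339.
Gradient magnitude |∇z| = √(a² + b²) = √(0.00957 + 0.00285) = 0.11144.
True dip = arctan(0.11144) = 6.4°, dipping toward WSW (azimuth ≈ 241°).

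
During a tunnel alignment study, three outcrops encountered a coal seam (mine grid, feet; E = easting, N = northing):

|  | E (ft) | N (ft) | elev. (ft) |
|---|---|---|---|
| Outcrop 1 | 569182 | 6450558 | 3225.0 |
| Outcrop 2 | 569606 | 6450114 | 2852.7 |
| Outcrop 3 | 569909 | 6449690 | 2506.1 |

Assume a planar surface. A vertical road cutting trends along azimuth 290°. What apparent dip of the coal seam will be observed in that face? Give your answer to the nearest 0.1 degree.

Two edge vectors: Outcrop 1→Outcrop 2 = (424, -444, -372.3), Outcrop 1→Outcrop 3 = (727, -868, -718.9).
Normal n = (Outcrop 1→Outcrop 2) × (Outcrop 1→Outcrop 3) = (-3964.8, 34151.5, -45244).
So ∂z/∂E = −n_x/n_z = −0.08763 and ∂z/∂N = −n_y/n_z = 0.75483.
Unit vector along 290° is (sin 290°, cos 290°) = (-0.9397, 0.3420).
Slope in that direction = a·(-0.9397) + b·(0.3420) = 0.34051.
Apparent dip = arctan|0.34051| = 18.8° (true dip is 37.2°, so apparent ≤ true as expected).

18.8°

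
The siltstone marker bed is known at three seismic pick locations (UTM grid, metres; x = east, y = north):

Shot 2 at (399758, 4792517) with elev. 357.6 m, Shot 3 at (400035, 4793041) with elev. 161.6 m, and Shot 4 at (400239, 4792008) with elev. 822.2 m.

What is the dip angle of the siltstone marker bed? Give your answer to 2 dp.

Let the plane be z = a·x + b·y + c.
Shot 3−Shot 2: 277a + 524b = −196;  Shot 4−Shot 2: 481a − 509b = 464.6.
Solving gives a = 0.36558, b = −0.56730.
Gradient magnitude |∇z| = √(a² + b²) = √(0.13365 + 0.32183) = 0.67489.
True dip = arctan(0.67489) = 34.02°, dipping toward NNW (azimuth ≈ 327°).

34.02°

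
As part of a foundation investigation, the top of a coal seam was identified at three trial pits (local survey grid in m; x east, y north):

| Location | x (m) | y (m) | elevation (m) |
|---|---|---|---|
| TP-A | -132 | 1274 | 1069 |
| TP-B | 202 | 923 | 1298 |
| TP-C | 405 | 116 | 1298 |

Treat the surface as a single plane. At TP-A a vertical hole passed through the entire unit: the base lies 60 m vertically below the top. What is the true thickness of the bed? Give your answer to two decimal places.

43.26 m

Let the plane be z = a·x + b·y + c.
TP-B−TP-A: 334a − 351b = 229;  TP-C−TP-A: 537a − 1158b = 229.
Solving gives a = 0.93201, b = 0.23445.
|∇z| = √(a²+b²) = 0.96104, so dip δ = arctan(0.96104) = 43.86°.
True thickness = vertical thickness × cos δ = 60 × cos 43.86° = 43.26 m.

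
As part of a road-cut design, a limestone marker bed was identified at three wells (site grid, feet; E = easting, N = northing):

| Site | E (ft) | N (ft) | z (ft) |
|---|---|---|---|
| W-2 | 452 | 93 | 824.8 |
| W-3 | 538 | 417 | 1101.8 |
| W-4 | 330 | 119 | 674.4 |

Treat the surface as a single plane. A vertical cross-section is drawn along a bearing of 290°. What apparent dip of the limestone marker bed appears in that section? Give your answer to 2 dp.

Two edge vectors: W-2→W-3 = (86, 324, 277), W-2→W-4 = (-122, 26, -150.4).
Normal n = (W-2→W-3) × (W-2→W-4) = (-55931.6, -20859.6, 41764).
So ∂z/∂E = −n_x/n_z = 1.33923 and ∂z/∂N = −n_y/n_z = 0.49946.
Unit vector along 290° is (sin 290°, cos 290°) = (-0.9397, 0.3420).
Slope in that direction = a·(-0.9397) + b·(0.3420) = −1.08764.
Apparent dip = arctan|1.08764| = 47.40° (true dip is 55.0°, so apparent ≤ true as expected).

47.40°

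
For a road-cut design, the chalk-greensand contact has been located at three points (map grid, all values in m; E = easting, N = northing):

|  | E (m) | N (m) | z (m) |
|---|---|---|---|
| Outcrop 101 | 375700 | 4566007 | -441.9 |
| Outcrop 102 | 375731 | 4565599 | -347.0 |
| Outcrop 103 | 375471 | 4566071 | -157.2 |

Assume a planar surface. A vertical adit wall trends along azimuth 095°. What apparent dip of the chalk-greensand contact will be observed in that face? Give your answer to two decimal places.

52.48°

Two edge vectors: Outcrop 101→Outcrop 102 = (31, -408, 94.9), Outcrop 101→Outcrop 103 = (-229, 64, 284.7).
Normal n = (Outcrop 101→Outcrop 102) × (Outcrop 101→Outcrop 103) = (-122231.2, -30557.8, -91448).
So ∂z/∂E = −n_x/n_z = −1.33662 and ∂z/∂N = −n_y/n_z = −0.33415.
Unit vector along 095° is (sin 95°, cos 95°) = (0.9962, -0.0872).
Slope in that direction = a·(0.9962) + b·(-0.0872) = −1.30241.
Apparent dip = arctan|1.30241| = 52.48° (true dip is 54.0°, so apparent ≤ true as expected).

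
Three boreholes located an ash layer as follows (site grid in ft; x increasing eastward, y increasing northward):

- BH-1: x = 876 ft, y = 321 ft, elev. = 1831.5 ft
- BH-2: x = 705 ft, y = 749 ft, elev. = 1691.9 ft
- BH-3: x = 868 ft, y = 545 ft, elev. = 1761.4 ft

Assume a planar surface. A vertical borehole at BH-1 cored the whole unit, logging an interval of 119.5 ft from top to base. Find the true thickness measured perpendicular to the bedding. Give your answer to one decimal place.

114.0 ft

Two edge vectors: BH-1→BH-2 = (-171, 428, -139.6), BH-1→BH-3 = (-8, 224, -70.1).
Normal n = (BH-1→BH-2) × (BH-1→BH-3) = (1267.6, -10870.3, -34880).
So ∂z/∂x = −n_x/n_z = 0.03634 and ∂z/∂y = −n_y/n_z = −0.31165.
|∇z| = √(a²+b²) = 0.31376, so dip δ = arctan(0.31376) = 17.42°.
True thickness = vertical thickness × cos δ = 119.5 × cos 17.42° = 114.0 ft.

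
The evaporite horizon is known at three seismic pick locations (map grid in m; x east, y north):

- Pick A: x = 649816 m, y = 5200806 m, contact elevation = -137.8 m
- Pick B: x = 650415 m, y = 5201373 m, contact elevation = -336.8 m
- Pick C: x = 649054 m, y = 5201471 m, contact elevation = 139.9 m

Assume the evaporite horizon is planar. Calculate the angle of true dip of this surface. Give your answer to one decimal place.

Let the plane be z = a·x + b·y + c.
Pick B−Pick A: 599a + 567b = −199;  Pick C−Pick A: −762a + 665b = 277.7.
Solving gives a = −0.34898, b = 0.01771.
Gradient magnitude |∇z| = √(a² + b²) = √(0.12179 + 0.00031) = 0.34943.
True dip = arctan(0.34943) = 19.3°, dipping toward E (azimuth ≈ 093°).

19.3°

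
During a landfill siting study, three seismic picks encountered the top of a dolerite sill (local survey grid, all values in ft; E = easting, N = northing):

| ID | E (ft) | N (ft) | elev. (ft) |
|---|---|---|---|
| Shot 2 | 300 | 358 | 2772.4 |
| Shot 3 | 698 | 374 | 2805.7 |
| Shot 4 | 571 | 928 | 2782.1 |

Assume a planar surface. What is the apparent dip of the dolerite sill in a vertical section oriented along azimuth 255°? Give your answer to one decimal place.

Two edge vectors: Shot 2→Shot 3 = (398, 16, 33.3), Shot 2→Shot 4 = (271, 570, 9.7).
Normal n = (Shot 2→Shot 3) × (Shot 2→Shot 4) = (-18825.8, 5163.7, 222524).
So ∂z/∂E = −n_x/n_z = 0.08460 and ∂z/∂N = −n_y/n_z = −0.02321.
Unit vector along 255° is (sin 255°, cos 255°) = (-0.9659, -0.2588).
Slope in that direction = a·(-0.9659) + b·(-0.2588) = −0.07571.
Apparent dip = arctan|0.07571| = 4.3° (true dip is 5.0°, so apparent ≤ true as expected).

4.3°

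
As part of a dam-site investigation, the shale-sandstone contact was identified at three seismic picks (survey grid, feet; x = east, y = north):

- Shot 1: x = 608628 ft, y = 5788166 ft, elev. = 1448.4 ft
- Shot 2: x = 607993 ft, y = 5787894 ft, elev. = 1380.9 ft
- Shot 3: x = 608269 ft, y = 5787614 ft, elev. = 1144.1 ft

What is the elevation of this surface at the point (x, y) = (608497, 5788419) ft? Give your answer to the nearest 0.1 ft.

Let the plane be z = a·x + b·y + c.
Shot 2−Shot 1: −635a − 272b = −67.5;  Shot 3−Shot 1: −359a − 552b = −304.3.
Solving gives a = −0.179970894, b = 0.668314404.
Then c = 1448.4 − a·608628 − b·5788166 = −3757330.99.
At (608497, 5788419): z = −109511.7 + 3868483.8 − 3757330.99 = 1641.1 ft.

1641.1 ft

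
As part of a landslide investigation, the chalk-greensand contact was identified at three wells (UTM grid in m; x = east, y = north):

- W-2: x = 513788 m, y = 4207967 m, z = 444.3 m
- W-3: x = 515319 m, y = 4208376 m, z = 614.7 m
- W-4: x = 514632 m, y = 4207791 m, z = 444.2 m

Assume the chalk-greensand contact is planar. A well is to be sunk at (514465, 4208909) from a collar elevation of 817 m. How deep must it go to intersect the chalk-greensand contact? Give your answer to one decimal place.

Let the plane be z = a·x + b·y + c.
W-3−W-2: 1531a + 409b = 170.4;  W-4−W-2: 844a − 176b = −0.1.
Solving gives a = 0.048725946, b = 0.234231240.
Then c = 444.3 − a·513788 − b·4207967 = −1010227.83.
At (514465, 4208909): z_contact = 25067.79 + 985857.97 − 1010227.83 = 697.93 m.
Depth below ground = 817 − 697.93 = 119.1 m.

119.1 m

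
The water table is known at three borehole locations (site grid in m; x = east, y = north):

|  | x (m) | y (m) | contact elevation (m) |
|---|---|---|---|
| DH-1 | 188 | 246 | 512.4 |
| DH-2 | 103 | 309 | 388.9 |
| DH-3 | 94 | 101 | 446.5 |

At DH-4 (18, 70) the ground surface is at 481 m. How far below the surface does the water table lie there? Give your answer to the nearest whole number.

116 m

Let the plane be z = a·x + b·y + c.
DH-2−DH-1: −85a + 63b = −123.5;  DH-3−DH-1: −94a − 145b = −65.9.
Solving gives a = 1.20892, b = −0.32923.
Then c = 512.4 − a·188 − b·246 = 366.11.
At (18, 70): z_contact = 21.8 − 23.0 + 366.11 = 364.8 m.
Depth below ground = 481 − 364.8 = 116 m.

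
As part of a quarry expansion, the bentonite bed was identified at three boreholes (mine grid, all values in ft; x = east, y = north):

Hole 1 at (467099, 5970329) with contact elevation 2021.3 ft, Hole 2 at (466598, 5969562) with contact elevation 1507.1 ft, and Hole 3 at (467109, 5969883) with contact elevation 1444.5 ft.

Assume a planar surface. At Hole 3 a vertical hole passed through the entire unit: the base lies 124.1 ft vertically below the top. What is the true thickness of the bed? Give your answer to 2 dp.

Let the plane be z = a·x + b·y + c.
Hole 2−Hole 1: −501a − 767b = −514.2;  Hole 3−Hole 1: 10a − 446b = −576.8.
Solving gives a = −0.92193, b = 1.27260.
|∇z| = √(a²+b²) = 1.57145, so dip δ = arctan(1.57145) = 57.53°.
True thickness = vertical thickness × cos δ = 124.1 × cos 57.53° = 66.63 ft.

66.63 ft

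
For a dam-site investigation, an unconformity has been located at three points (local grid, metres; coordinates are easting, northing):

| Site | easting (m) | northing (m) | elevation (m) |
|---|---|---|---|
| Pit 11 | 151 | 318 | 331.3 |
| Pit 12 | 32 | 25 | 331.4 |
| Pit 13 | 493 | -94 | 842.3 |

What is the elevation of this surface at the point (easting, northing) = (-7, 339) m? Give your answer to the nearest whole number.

164 m

Two edge vectors: Pit 11→Pit 12 = (-119, -293, 0.1), Pit 11→Pit 13 = (342, -412, 511).
Normal n = (Pit 11→Pit 12) × (Pit 11→Pit 13) = (-149681.8, 60843.2, 149234).
So ∂z/∂easting = −n_x/n_z = 1.00300 and ∂z/∂northing = −n_y/n_z = −0.40770.
Intercept c from Pit 11: 331.3 − 151.45 + 129.65 = 309.50.
At (-7, 339): z = −7.0 − 138.2 + 309.50 = 164.3 m.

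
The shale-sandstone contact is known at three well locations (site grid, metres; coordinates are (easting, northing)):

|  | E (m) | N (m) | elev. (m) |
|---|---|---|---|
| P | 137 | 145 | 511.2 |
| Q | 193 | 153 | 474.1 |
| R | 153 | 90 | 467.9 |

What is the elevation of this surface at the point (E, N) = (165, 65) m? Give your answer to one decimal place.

Two edge vectors: P→Q = (56, 8, -37.1), P→R = (16, -55, -43.3).
Normal n = (P→Q) × (P→R) = (-2386.9, 1831.2, -3208).
So ∂z/∂E = −n_x/n_z = −0.74405 and ∂z/∂N = −n_y/n_z = 0.57082.
Intercept c from P: 511.2 + 101.93 − 82.77 = 530.36.
At (165, 65): z = −122.8 + 37.1 + 530.36 = 444.7 m.

444.7 m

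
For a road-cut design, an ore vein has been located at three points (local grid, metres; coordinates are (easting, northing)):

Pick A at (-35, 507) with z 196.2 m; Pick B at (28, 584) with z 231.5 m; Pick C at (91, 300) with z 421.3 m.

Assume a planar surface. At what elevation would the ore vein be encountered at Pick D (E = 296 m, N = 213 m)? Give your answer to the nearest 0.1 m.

680.6 m

Two edge vectors: Pick A→Pick B = (63, 77, 35.3), Pick A→Pick C = (126, -207, 225.1).
Normal n = (Pick A→Pick B) × (Pick A→Pick C) = (24639.8, -9733.5, -22743).
So ∂z/∂E = −n_x/n_z = 1.08340 and ∂z/∂N = −n_y/n_z = −0.42798.
Intercept c from Pick A: 196.2 + 37.92 + 216.98 = 451.10.
At (296, 213): z = 320.7 − 91.2 + 451.10 = 680.6 m.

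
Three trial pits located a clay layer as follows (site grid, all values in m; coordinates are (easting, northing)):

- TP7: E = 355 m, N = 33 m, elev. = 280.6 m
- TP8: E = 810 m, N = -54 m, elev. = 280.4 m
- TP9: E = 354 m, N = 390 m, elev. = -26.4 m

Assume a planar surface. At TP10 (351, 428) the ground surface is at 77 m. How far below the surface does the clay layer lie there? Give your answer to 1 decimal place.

Two edge vectors: TP7→TP8 = (455, -87, -0.2), TP7→TP9 = (-1, 357, -307).
Normal n = (TP7→TP8) × (TP7→TP9) = (26780.4, 139685.2, 162348).
So ∂z/∂E = −n_x/n_z = −0.16496 and ∂z/∂N = −n_y/n_z = −0.86041.
Intercept c from TP7: 280.6 + 58.56 + 28.39 = 367.55.
At (351, 428): z_contact = −57.90 − 368.25 + 367.55 = -58.60 m.
Depth below ground = 77 − (-58.60) = 135.6 m.

135.6 m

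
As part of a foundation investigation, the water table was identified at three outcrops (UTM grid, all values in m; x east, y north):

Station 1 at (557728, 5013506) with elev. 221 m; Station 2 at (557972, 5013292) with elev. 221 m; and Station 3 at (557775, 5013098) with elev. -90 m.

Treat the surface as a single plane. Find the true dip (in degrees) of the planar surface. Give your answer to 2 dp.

Two edge vectors: Station 1→Station 2 = (244, -214, 0), Station 1→Station 3 = (47, -408, -311).
Normal n = (Station 1→Station 2) × (Station 1→Station 3) = (66554, 75884, -89494).
So ∂z/∂x = −n_x/n_z = 0.74367 and ∂z/∂y = −n_y/n_z = 0.84792.
Gradient magnitude |∇z| = √(a² + b²) = √(0.55305 + 0.71897) = 1.12784.
True dip = arctan(1.12784) = 48.44°, dipping toward SW (azimuth ≈ 221°).

48.44°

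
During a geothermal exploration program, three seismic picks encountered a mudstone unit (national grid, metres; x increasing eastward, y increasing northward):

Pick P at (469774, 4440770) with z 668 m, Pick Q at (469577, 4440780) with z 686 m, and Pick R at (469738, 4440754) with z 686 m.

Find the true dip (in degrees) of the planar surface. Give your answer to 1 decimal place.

Let the plane be z = a·x + b·y + c.
Pick Q−Pick P: −197a + 10b = 18;  Pick R−Pick P: −36a − 16b = 18.
Solving gives a = −0.13326, b = −0.82517.
Gradient magnitude |∇z| = √(a² + b²) = √(0.01776 + 0.68091) = 0.83586.
True dip = arctan(0.83586) = 39.9°, dipping toward N (azimuth ≈ 009°).

39.9°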